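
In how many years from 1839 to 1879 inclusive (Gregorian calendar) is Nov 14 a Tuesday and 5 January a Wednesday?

Check each year's weekday for Nov 14 and 5 January:
  1839: Thu/Sat  1840: Sat/Sun  1841: Sun/Tue  1842: Mon/Wed  1843: Tue/Thu  1844: Thu/Fri  1845: Fri/Sun  1846: Sat/Mon  1847: Sun/Tue  1848: Tue/Wed ✓  1849: Wed/Fri  1850: Thu/Sat  1851: Fri/Sun  1852: Sun/Mon  …(13 more)…  1866: Wed/Fri  1867: Thu/Sat  1868: Sat/Sun  1869: Sun/Tue  1870: Mon/Wed  1871: Tue/Thu  1872: Thu/Fri  1873: Fri/Sun  1874: Sat/Mon  1875: Sun/Tue  1876: Tue/Wed ✓  1877: Wed/Fri  1878: Thu/Sat  1879: Fri/Sun
Both conditions hold in: 1848, 1876 — 2.

2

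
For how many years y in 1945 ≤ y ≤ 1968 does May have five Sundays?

10

May has 31 days; it has five Sundays when Sunday falls among the first (month-length − 28) days — i.e. when May 1 is one of Sunday/Saturday/Friday.
May 1 by year: 1945:Tue 1946:Wed 1947:Thu 1948:Sat✓ 1949:Sun✓ 1950:Mon 1951:Tue 1952:Thu 1953:Fri✓ 1954:Sat✓ 1955:Sun✓ 1956:Tue 1957:Wed 1958:Thu 1959:Fri✓ 1960:Sun✓ 1961:Mon 1962:Tue 1963:Wed 1964:Fri✓ 1965:Sat✓ 1966:Sun✓ 1967:Mon 1968:Wed
Years with five Sundays: 1948, 1949, 1953, 1954, 1955, 1959, 1960, 1964, 1965, 1966 → 10.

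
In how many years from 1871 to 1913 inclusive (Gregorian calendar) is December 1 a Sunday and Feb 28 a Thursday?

Check each year's weekday for December 1 and Feb 28:
  1871: Fri/Tue  1872: Sun/Wed  1873: Mon/Fri  1874: Tue/Sat  1875: Wed/Sun  1876: Fri/Mon  1877: Sat/Wed  1878: Sun/Thu ✓  1879: Mon/Fri  1880: Wed/Sat  1881: Thu/Mon  1882: Fri/Tue  1883: Sat/Wed  1884: Mon/Thu  …(15 more)…  1900: Sat/Wed  1901: Sun/Thu ✓  1902: Mon/Fri  1903: Tue/Sat  1904: Thu/Sun  1905: Fri/Tue  1906: Sat/Wed  1907: Sun/Thu ✓  1908: Tue/Fri  1909: Wed/Sun  1910: Thu/Mon  1911: Fri/Tue  1912: Sun/Wed  1913: Mon/Fri
Both conditions hold in: 1878, 1889, 1895, 1901, 1907 — 5.

5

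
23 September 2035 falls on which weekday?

January 1, 2035 is a Monday.
September 23 is day 266 of the year, i.e. 265 days after Jan 1.
265 mod 7 = 6, so advance 6 weekdays from Monday: Sunday.

Sunday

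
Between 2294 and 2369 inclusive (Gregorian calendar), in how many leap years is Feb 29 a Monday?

Leap years in 2294–2369: 18 of them.
Feb 29 weekday advances by 5 (mod 7) from one leap year to the next four years later (or differs when a century non-leap intervenes).
Leap-day weekdays: 2296:Sat 2304:Mon✓ 2308:Sat 2312:Thu 2316:Tue 2320:Sun 2324:Fri 2328:Wed 2332:Mon✓ 2336:Sat 2340:Thu 2344:Tue 2348:Sun 2352:Fri 2356:Wed 2360:Mon✓ 2364:Sat 2368:Thu
Monday: 2304, 2332, 2360 → 3.

3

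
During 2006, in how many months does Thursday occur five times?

4

A month of length L has five Thursdays iff its first Thursday is on day ≤ L−28 (so day 1–3 in a 31-day month, 1–2 in a 30-day month, day 1 in a leap February).
Checking each month of 2006: Jan starts Sun (31d); Feb starts Wed (28d); Mar starts Wed (31d) ✓; Apr starts Sat (30d); May starts Mon (31d); Jun starts Thu (30d) ✓; Jul starts Sat (31d); Aug starts Tue (31d) ✓; Sep starts Fri (30d); Oct starts Sun (31d); Nov starts Wed (30d) ✓; Dec starts Fri (31d).
Five-Thursday months: March, June, August, November → 4.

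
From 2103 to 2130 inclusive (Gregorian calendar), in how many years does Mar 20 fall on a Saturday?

Track Mar 20's weekday year by year (advancing +1, or +2 across a Feb 29):
  2103: Tue  2104: Thu (+2)  2105: Fri (+1)  2106: Sat (+1) ✓  2107: Sun (+1)
  2108: Tue (+2)  2109: Wed (+1)  2110: Thu (+1)  2111: Fri (+1)  2112: Sun (+2)
  2113: Mon (+1)  2114: Tue (+1)  2115: Wed (+1)  2116: Fri (+2)  2117: Sat (+1) ✓
  2118: Sun (+1)  2119: Mon (+1)  2120: Wed (+2)  2121: Thu (+1)  2122: Fri (+1)
  2123: Sat (+1) ✓  2124: Mon (+2)  2125: Tue (+1)  2126: Wed (+1)  2127: Thu (+1)
  2128: Sat (+2) ✓  2129: Sun (+1)  2130: Mon (+1)
Saturday years: 2106, 2117, 2123, 2128 — 4 in total.

4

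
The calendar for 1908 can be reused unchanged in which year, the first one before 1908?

Two years share a calendar iff Jan 1 falls on the same weekday and both are leap or both are common. 1908: Jan 1 is Wednesday, leap year.
1907: Jan 1 Tuesday, common
1906: Jan 1 Monday, common
1905: Jan 1 Sunday, common
1904: Jan 1 Friday, leap
1903: Jan 1 Thursday, common
1902: Jan 1 Wednesday, common
1901: Jan 1 Tuesday, common
1900: Jan 1 Monday, common
1899: Jan 1 Sunday, common
1898: Jan 1 Saturday, common
1897: Jan 1 Friday, common
1896: Jan 1 Wednesday, leap
1896 matches on both conditions.

1896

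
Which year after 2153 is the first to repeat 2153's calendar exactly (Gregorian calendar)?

Two years share a calendar iff Jan 1 falls on the same weekday and both are leap or both are common. 2153: Jan 1 is Monday, common year.
2154: Jan 1 Tuesday, common
2155: Jan 1 Wednesday, common
2156: Jan 1 Thursday, leap
2157: Jan 1 Saturday, common
2158: Jan 1 Sunday, common
2159: Jan 1 Monday, common
2159 matches on both conditions.

2159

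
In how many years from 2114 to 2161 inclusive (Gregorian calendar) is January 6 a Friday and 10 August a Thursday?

Check each year's weekday for January 6 and 10 August:
  2114: Sat/Fri  2115: Sun/Sat  2116: Mon/Mon  2117: Wed/Tue  2118: Thu/Wed  2119: Fri/Thu ✓  2120: Sat/Sat  2121: Mon/Sun  2122: Tue/Mon  2123: Wed/Tue  2124: Thu/Thu  2125: Sat/Fri  2126: Sun/Sat  2127: Mon/Sun  …(20 more)…  2148: Sat/Sat  2149: Mon/Sun  2150: Tue/Mon  2151: Wed/Tue  2152: Thu/Thu  2153: Sat/Fri  2154: Sun/Sat  2155: Mon/Sun  2156: Tue/Tue  2157: Thu/Wed  2158: Fri/Thu ✓  2159: Sat/Fri  2160: Sun/Sun  2161: Tue/Mon
Both conditions hold in: 2119, 2130, 2141, 2147, 2158 — 5.

5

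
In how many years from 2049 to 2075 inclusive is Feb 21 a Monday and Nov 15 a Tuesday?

3

Check each year's weekday for Feb 21 and Nov 15:
  2049: Sun/Mon  2050: Mon/Tue ✓  2051: Tue/Wed  2052: Wed/Fri  2053: Fri/Sat  2054: Sat/Sun  2055: Sun/Mon  2056: Mon/Wed  2057: Wed/Thu  2058: Thu/Fri  2059: Fri/Sat  2060: Sat/Mon  2061: Mon/Tue ✓  2062: Tue/Wed  2063: Wed/Thu  2064: Thu/Sat  2065: Sat/Sun  2066: Sun/Mon  2067: Mon/Tue ✓  2068: Tue/Thu  2069: Thu/Fri  2070: Fri/Sat  2071: Sat/Sun  2072: Sun/Tue  2073: Tue/Wed  2074: Wed/Thu  2075: Thu/Fri
Both conditions hold in: 2050, 2061, 2067 — 3.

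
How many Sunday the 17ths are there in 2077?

2

Check the 17th of each month of 2077: Jan 17: Sun, Feb 17: Wed, Mar 17: Wed, Apr 17: Sat, May 17: Mon, Jun 17: Thu, Jul 17: Sat, Aug 17: Tue, Sep 17: Fri, Oct 17: Sun, Nov 17: Wed, Dec 17: Fri.
Sunday occurs in January, October — 2 months.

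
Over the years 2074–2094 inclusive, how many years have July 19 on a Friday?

3

Track July 19's weekday year by year (advancing +1, or +2 across a Feb 29):
  2074: Thu  2075: Fri (+1) ✓  2076: Sun (+2)  2077: Mon (+1)  2078: Tue (+1)
  2079: Wed (+1)  2080: Fri (+2) ✓  2081: Sat (+1)  2082: Sun (+1)  2083: Mon (+1)
  2084: Wed (+2)  2085: Thu (+1)  2086: Fri (+1) ✓  2087: Sat (+1)  2088: Mon (+2)
  2089: Tue (+1)  2090: Wed (+1)  2091: Thu (+1)  2092: Sat (+2)  2093: Sun (+1)
  2094: Mon (+1)
Friday years: 2075, 2080, 2086 — 3 in total.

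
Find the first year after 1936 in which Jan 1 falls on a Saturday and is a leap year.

1944

Jan 1 advances by 2 weekdays after a leap year and by 1 after a common year.
1936: Jan 1 is Wednesday (leap).
1937: Friday
1938: Saturday
1939: Sunday
1940: Monday (leap)
1941: Wednesday
1942: Thursday
1943: Friday
1944: Saturday (leap)
1944 begins on a Saturday and is a leap year.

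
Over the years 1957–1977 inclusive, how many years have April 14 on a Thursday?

3

Track April 14's weekday year by year (advancing +1, or +2 across a Feb 29):
  1957: Sun  1958: Mon (+1)  1959: Tue (+1)  1960: Thu (+2) ✓  1961: Fri (+1)
  1962: Sat (+1)  1963: Sun (+1)  1964: Tue (+2)  1965: Wed (+1)  1966: Thu (+1) ✓
  1967: Fri (+1)  1968: Sun (+2)  1969: Mon (+1)  1970: Tue (+1)  1971: Wed (+1)
  1972: Fri (+2)  1973: Sat (+1)  1974: Sun (+1)  1975: Mon (+1)  1976: Wed (+2)
  1977: Thu (+1) ✓
Thursday years: 1960, 1966, 1977 — 3 in total.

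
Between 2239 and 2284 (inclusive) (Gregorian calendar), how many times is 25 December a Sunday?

6

Track 25 December's weekday year by year (advancing +1, or +2 across a Feb 29):
  2239: Wed  2240: Fri (+2)  2241: Sat (+1)  2242: Sun (+1) ✓  2243: Mon (+1)
  2244: Wed (+2)  2245: Thu (+1)  2246: Fri (+1)  2247: Sat (+1)  2248: Mon (+2)
  2249: Tue (+1)  2250: Wed (+1)  2251: Thu (+1)  2252: Sat (+2)  … (18 more years) …
  2271: Mon (+1)  2272: Wed (+2)  2273: Thu (+1)  2274: Fri (+1)  2275: Sat (+1)
  2276: Mon (+2)  2277: Tue (+1)  2278: Wed (+1)  2279: Thu (+1)  2280: Sat (+2)
  2281: Sun (+1) ✓  2282: Mon (+1)  2283: Tue (+1)  2284: Thu (+2)
Sunday years: 2242, 2253, 2259, 2264, 2270, 2281 — 6 in total.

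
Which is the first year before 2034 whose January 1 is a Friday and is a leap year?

2016

Jan 1 advances by 2 weekdays after a leap year and by 1 after a common year.
2034: Jan 1 is Sunday.
2033: Saturday
2032: Thursday (leap)
2031: Wednesday
2030: Tuesday
2029: Monday
2028: Saturday (leap)
2027: Friday
2026: Thursday
2025: Wednesday
2024: Monday (leap)
2023: Sunday
2022: Saturday
2021: Friday
2020: Wednesday (leap)
2019: Tuesday
2018: Monday
2017: Sunday
2016: Friday (leap)
2016 begins on a Friday and is a leap year.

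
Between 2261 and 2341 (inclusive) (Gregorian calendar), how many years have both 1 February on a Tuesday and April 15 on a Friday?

8

Check each year's weekday for 1 February and April 15:
  2261: Fri/Mon  2262: Sat/Tue  2263: Sun/Wed  2264: Mon/Fri  2265: Wed/Sat  2266: Thu/Sun  2267: Fri/Mon  2268: Sat/Wed  2269: Mon/Thu  2270: Tue/Fri ✓  2271: Wed/Sat  2272: Thu/Mon  2273: Sat/Tue  2274: Sun/Wed  …(53 more)…  2328: Wed/Sun  2329: Fri/Mon  2330: Sat/Tue  2331: Sun/Wed  2332: Mon/Fri  2333: Wed/Sat  2334: Thu/Sun  2335: Fri/Mon  2336: Sat/Wed  2337: Mon/Thu  2338: Tue/Fri ✓  2339: Wed/Sat  2340: Thu/Mon  2341: Sat/Tue
Both conditions hold in: 2270, 2281, 2287, 2298, 2310, 2321, 2327, 2338 — 8.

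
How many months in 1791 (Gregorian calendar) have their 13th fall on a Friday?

1

Check the 13th of each month of 1791: Jan 13: Thu, Feb 13: Sun, Mar 13: Sun, Apr 13: Wed, May 13: Fri, Jun 13: Mon, Jul 13: Wed, Aug 13: Sat, Sep 13: Tue, Oct 13: Thu, Nov 13: Sun, Dec 13: Tue.
Friday occurs in May — 1 month.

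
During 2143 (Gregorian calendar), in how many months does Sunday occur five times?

4

A month of length L has five Sundays iff its first Sunday is on day ≤ L−28 (so day 1–3 in a 31-day month, 1–2 in a 30-day month, day 1 in a leap February).
Checking each month of 2143: Jan starts Tue (31d); Feb starts Fri (28d); Mar starts Fri (31d) ✓; Apr starts Mon (30d); May starts Wed (31d); Jun starts Sat (30d) ✓; Jul starts Mon (31d); Aug starts Thu (31d); Sep starts Sun (30d) ✓; Oct starts Tue (31d); Nov starts Fri (30d); Dec starts Sun (31d) ✓.
Five-Sunday months: March, June, September, December → 4.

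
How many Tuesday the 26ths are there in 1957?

3

Check the 26th of each month of 1957: Jan 26: Sat, Feb 26: Tue, Mar 26: Tue, Apr 26: Fri, May 26: Sun, Jun 26: Wed, Jul 26: Fri, Aug 26: Mon, Sep 26: Thu, Oct 26: Sat, Nov 26: Tue, Dec 26: Thu.
Tuesday occurs in February, March, November — 3 months.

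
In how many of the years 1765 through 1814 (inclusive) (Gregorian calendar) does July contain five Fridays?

22

July has 31 days; it has five Fridays when Friday falls among the first (month-length − 28) days — i.e. when July 1 is one of Friday/Thursday/Wednesday.
July 1 by year: 1765:Mon 1766:Tue 1767:Wed✓ 1768:Fri✓ 1769:Sat 1770:Sun 1771:Mon 1772:Wed✓ 1773:Thu✓ 1774:Fri✓ 1775:Sat 1776:Mon 1777:Tue 1778:Wed✓ 1779:Thu✓ …(20 more)… 1800:Tue 1801:Wed✓ 1802:Thu✓ 1803:Fri✓ 1804:Sun 1805:Mon 1806:Tue 1807:Wed✓ 1808:Fri✓ 1809:Sat 1810:Sun 1811:Mon 1812:Wed✓ 1813:Thu✓ 1814:Fri✓
Years with five Fridays: 1767, 1768, 1772, 1773, 1774, 1778, 1779, 1784, 1785, 1789, 1790, 1791, 1795, 1796, 1801, 1802, 1803, 1807, 1808, 1812, 1813, 1814 → 22.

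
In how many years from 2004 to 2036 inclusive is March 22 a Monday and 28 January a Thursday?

Check each year's weekday for March 22 and 28 January:
  2004: Mon/Wed  2005: Tue/Fri  2006: Wed/Sat  2007: Thu/Sun  2008: Sat/Mon  2009: Sun/Wed  2010: Mon/Thu ✓  2011: Tue/Fri  2012: Thu/Sat  2013: Fri/Mon  2014: Sat/Tue  2015: Sun/Wed  2016: Tue/Thu  2017: Wed/Sat  …(5 more)…  2023: Wed/Sat  2024: Fri/Sun  2025: Sat/Tue  2026: Sun/Wed  2027: Mon/Thu ✓  2028: Wed/Fri  2029: Thu/Sun  2030: Fri/Mon  2031: Sat/Tue  2032: Mon/Wed  2033: Tue/Fri  2034: Wed/Sat  2035: Thu/Sun  2036: Sat/Mon
Both conditions hold in: 2010, 2021, 2027 — 3.

3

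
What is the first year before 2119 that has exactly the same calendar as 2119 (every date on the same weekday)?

2113

Two years share a calendar iff Jan 1 falls on the same weekday and both are leap or both are common. 2119: Jan 1 is Sunday, common year.
2118: Jan 1 Saturday, common
2117: Jan 1 Friday, common
2116: Jan 1 Wednesday, leap
2115: Jan 1 Tuesday, common
2114: Jan 1 Monday, common
2113: Jan 1 Sunday, common
2113 matches on both conditions.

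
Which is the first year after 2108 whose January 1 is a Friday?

Jan 1 advances by 2 weekdays after a leap year and by 1 after a common year.
2108: Jan 1 is Sunday (leap).
2109: Tuesday
2110: Wednesday
2111: Thursday
2112: Friday (leap)
2112 begins on a Friday

2112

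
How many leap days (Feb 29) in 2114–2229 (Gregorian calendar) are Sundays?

4

Leap years in 2114–2229: 28 of them.
Feb 29 weekday advances by 5 (mod 7) from one leap year to the next four years later (or differs when a century non-leap intervenes).
Leap-day weekdays: 2116:Sat 2120:Thu 2124:Tue 2128:Sun✓ 2132:Fri 2136:Wed 2140:Mon 2144:Sat 2148:Thu 2152:Tue 2156:Sun✓ 2160:Fri 2164:Wed 2168:Mon 2172:Sat 2176:Thu 2180:Tue 2184:Sun✓ 2188:Fri 2192:Wed 2196:Mon 2204:Wed 2208:Mon 2212:Sat 2216:Thu 2220:Tue 2224:Sun✓ 2228:Fri
Sunday: 2128, 2156, 2184, 2224 → 4.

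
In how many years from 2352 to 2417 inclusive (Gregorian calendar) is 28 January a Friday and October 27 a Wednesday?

0

Check each year's weekday for 28 January and October 27:
  2352: Mon/Mon  2353: Wed/Tue  2354: Thu/Wed  2355: Fri/Thu  2356: Sat/Sat  2357: Mon/Sun  2358: Tue/Mon  2359: Wed/Tue  2360: Thu/Thu  2361: Sat/Fri  2362: Sun/Sat  2363: Mon/Sun  2364: Tue/Tue  2365: Thu/Wed  …(38 more)…  2404: Wed/Wed  2405: Fri/Thu  2406: Sat/Fri  2407: Sun/Sat  2408: Mon/Mon  2409: Wed/Tue  2410: Thu/Wed  2411: Fri/Thu  2412: Sat/Sat  2413: Mon/Sun  2414: Tue/Mon  2415: Wed/Tue  2416: Thu/Thu  2417: Sat/Fri
Both conditions hold in: no year — 0.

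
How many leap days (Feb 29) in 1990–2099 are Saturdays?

4

Leap years in 1990–2099: 27 of them.
Feb 29 weekday advances by 5 (mod 7) from one leap year to the next four years later (or differs when a century non-leap intervenes).
Leap-day weekdays: 1992:Sat✓ 1996:Thu 2000:Tue 2004:Sun 2008:Fri 2012:Wed 2016:Mon 2020:Sat✓ 2024:Thu 2028:Tue 2032:Sun 2036:Fri 2040:Wed 2044:Mon 2048:Sat✓ 2052:Thu 2056:Tue 2060:Sun 2064:Fri 2068:Wed 2072:Mon 2076:Sat✓ 2080:Thu 2084:Tue 2088:Sun 2092:Fri 2096:Wed
Saturday: 1992, 2020, 2048, 2076 → 4.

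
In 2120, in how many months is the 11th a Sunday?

2

Check the 11th of each month of 2120: Jan 11: Thu, Feb 11: Sun, Mar 11: Mon, Apr 11: Thu, May 11: Sat, Jun 11: Tue, Jul 11: Thu, Aug 11: Sun, Sep 11: Wed, Oct 11: Fri, Nov 11: Mon, Dec 11: Wed.
Sunday occurs in February, August — 2 months.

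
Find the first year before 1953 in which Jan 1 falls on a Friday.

Jan 1 advances by 2 weekdays after a leap year and by 1 after a common year.
1953: Jan 1 is Thursday.
1952: Tuesday (leap)
1951: Monday
1950: Sunday
1949: Saturday
1948: Thursday (leap)
1947: Wednesday
1946: Tuesday
1945: Monday
1944: Saturday (leap)
1943: Friday
1943 begins on a Friday

1943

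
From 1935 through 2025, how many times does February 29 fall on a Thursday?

Leap years in 1935–2025: 23 of them.
Feb 29 weekday advances by 5 (mod 7) from one leap year to the next four years later (or differs when a century non-leap intervenes).
Leap-day weekdays: 1936:Sat 1940:Thu✓ 1944:Tue 1948:Sun 1952:Fri 1956:Wed 1960:Mon 1964:Sat 1968:Thu✓ 1972:Tue 1976:Sun 1980:Fri 1984:Wed 1988:Mon 1992:Sat 1996:Thu✓ 2000:Tue 2004:Sun 2008:Fri 2012:Wed 2016:Mon 2020:Sat 2024:Thu✓
Thursday: 1940, 1968, 1996, 2024 → 4.

4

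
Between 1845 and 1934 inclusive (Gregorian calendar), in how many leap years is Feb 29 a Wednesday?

Leap years in 1845–1934: 21 of them.
Feb 29 weekday advances by 5 (mod 7) from one leap year to the next four years later (or differs when a century non-leap intervenes).
Leap-day weekdays: 1848:Tue 1852:Sun 1856:Fri 1860:Wed✓ 1864:Mon 1868:Sat 1872:Thu 1876:Tue 1880:Sun 1884:Fri 1888:Wed✓ 1892:Mon 1896:Sat 1904:Mon 1908:Sat 1912:Thu 1916:Tue 1920:Sun 1924:Fri 1928:Wed✓ 1932:Mon
Wednesday: 1860, 1888, 1928 → 3.

3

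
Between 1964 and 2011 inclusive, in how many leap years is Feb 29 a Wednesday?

Leap years in 1964–2011: 12 of them.
Feb 29 weekday advances by 5 (mod 7) from one leap year to the next four years later (or differs when a century non-leap intervenes).
Leap-day weekdays: 1964:Sat 1968:Thu 1972:Tue 1976:Sun 1980:Fri 1984:Wed✓ 1988:Mon 1992:Sat 1996:Thu 2000:Tue 2004:Sun 2008:Fri
Wednesday: 1984 → 1.

1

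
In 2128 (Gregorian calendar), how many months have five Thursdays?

A month of length L has five Thursdays iff its first Thursday is on day ≤ L−28 (so day 1–3 in a 31-day month, 1–2 in a 30-day month, day 1 in a leap February).
Checking each month of 2128: Jan starts Thu (31d) ✓; Feb starts Sun (29d); Mar starts Mon (31d); Apr starts Thu (30d) ✓; May starts Sat (31d); Jun starts Tue (30d); Jul starts Thu (31d) ✓; Aug starts Sun (31d); Sep starts Wed (30d) ✓; Oct starts Fri (31d); Nov starts Mon (30d); Dec starts Wed (31d) ✓.
Five-Thursday months: January, April, July, September, December → 5.

5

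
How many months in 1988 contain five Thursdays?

A month of length L has five Thursdays iff its first Thursday is on day ≤ L−28 (so day 1–3 in a 31-day month, 1–2 in a 30-day month, day 1 in a leap February).
Checking each month of 1988: Jan starts Fri (31d); Feb starts Mon (29d); Mar starts Tue (31d) ✓; Apr starts Fri (30d); May starts Sun (31d); Jun starts Wed (30d) ✓; Jul starts Fri (31d); Aug starts Mon (31d); Sep starts Thu (30d) ✓; Oct starts Sat (31d); Nov starts Tue (30d); Dec starts Thu (31d) ✓.
Five-Thursday months: March, June, September, December → 4.

4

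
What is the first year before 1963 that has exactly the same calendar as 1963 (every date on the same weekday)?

Two years share a calendar iff Jan 1 falls on the same weekday and both are leap or both are common. 1963: Jan 1 is Tuesday, common year.
1962: Jan 1 Monday, common
1961: Jan 1 Sunday, common
1960: Jan 1 Friday, leap
1959: Jan 1 Thursday, common
1958: Jan 1 Wednesday, common
1957: Jan 1 Tuesday, common
1957 matches on both conditions.

1957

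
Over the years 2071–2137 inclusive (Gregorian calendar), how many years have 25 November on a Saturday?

Track 25 November's weekday year by year (advancing +1, or +2 across a Feb 29):
  2071: Wed  2072: Fri (+2)  2073: Sat (+1) ✓  2074: Sun (+1)  2075: Mon (+1)
  2076: Wed (+2)  2077: Thu (+1)  2078: Fri (+1)  2079: Sat (+1) ✓  2080: Mon (+2)
  2081: Tue (+1)  2082: Wed (+1)  2083: Thu (+1)  2084: Sat (+2) ✓  … (39 more years) …
  2124: Sat (+2) ✓  2125: Sun (+1)  2126: Mon (+1)  2127: Tue (+1)  2128: Thu (+2)
  2129: Fri (+1)  2130: Sat (+1) ✓  2131: Sun (+1)  2132: Tue (+2)  2133: Wed (+1)
  2134: Thu (+1)  2135: Fri (+1)  2136: Sun (+2)  2137: Mon (+1)
Saturday years: 2073, 2079, 2084, 2090, 2102, 2113, 2119, 2124, 2130 — 9 in total.

9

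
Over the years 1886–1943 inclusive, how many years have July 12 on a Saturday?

Track July 12's weekday year by year (advancing +1, or +2 across a Feb 29):
  1886: Mon  1887: Tue (+1)  1888: Thu (+2)  1889: Fri (+1)  1890: Sat (+1) ✓
  1891: Sun (+1)  1892: Tue (+2)  1893: Wed (+1)  1894: Thu (+1)  1895: Fri (+1)
  1896: Sun (+2)  1897: Mon (+1)  1898: Tue (+1)  1899: Wed (+1)  … (30 more years) …
  1930: Sat (+1) ✓  1931: Sun (+1)  1932: Tue (+2)  1933: Wed (+1)  1934: Thu (+1)
  1935: Fri (+1)  1936: Sun (+2)  1937: Mon (+1)  1938: Tue (+1)  1939: Wed (+1)
  1940: Fri (+2)  1941: Sat (+1) ✓  1942: Sun (+1)  1943: Mon (+1)
Saturday years: 1890, 1902, 1913, 1919, 1924, 1930, 1941 — 7 in total.

7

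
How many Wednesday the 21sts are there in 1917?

Check the 21st of each month of 1917: Jan 21: Sun, Feb 21: Wed, Mar 21: Wed, Apr 21: Sat, May 21: Mon, Jun 21: Thu, Jul 21: Sat, Aug 21: Tue, Sep 21: Fri, Oct 21: Sun, Nov 21: Wed, Dec 21: Fri.
Wednesday occurs in February, March, November — 3 months.

3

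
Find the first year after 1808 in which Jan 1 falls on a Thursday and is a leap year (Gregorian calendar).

1824

Jan 1 advances by 2 weekdays after a leap year and by 1 after a common year.
1808: Jan 1 is Friday (leap).
1809: Sunday
1810: Monday
1811: Tuesday
1812: Wednesday (leap)
1813: Friday
1814: Saturday
1815: Sunday
1816: Monday (leap)
1817: Wednesday
1818: Thursday
1819: Friday
1820: Saturday (leap)
1821: Monday
1822: Tuesday
1823: Wednesday
1824: Thursday (leap)
1824 begins on a Thursday and is a leap year.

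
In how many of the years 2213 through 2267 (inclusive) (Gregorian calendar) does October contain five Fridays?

October has 31 days; it has five Fridays when Friday falls among the first (month-length − 28) days — i.e. when October 1 is one of Friday/Thursday/Wednesday.
October 1 by year: 2213:Fri✓ 2214:Sat 2215:Sun 2216:Tue 2217:Wed✓ 2218:Thu✓ 2219:Fri✓ 2220:Sun 2221:Mon 2222:Tue 2223:Wed✓ 2224:Fri✓ 2225:Sat 2226:Sun 2227:Mon …(25 more)… 2253:Sat 2254:Sun 2255:Mon 2256:Wed✓ 2257:Thu✓ 2258:Fri✓ 2259:Sat 2260:Mon 2261:Tue 2262:Wed✓ 2263:Thu✓ 2264:Sat 2265:Sun 2266:Mon 2267:Tue
Years with five Fridays: 2213, 2217, 2218, 2219, 2223, 2224, 2228, 2229, 2230, 2234, 2235, 2240, 2241, 2245, 2246, 2247, 2251, 2252, 2256, 2257, 2258, 2262, 2263 → 23.

23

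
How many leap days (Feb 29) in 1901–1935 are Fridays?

Leap years in 1901–1935: 8 of them.
Feb 29 weekday advances by 5 (mod 7) from one leap year to the next four years later (or differs when a century non-leap intervenes).
Leap-day weekdays: 1904:Mon 1908:Sat 1912:Thu 1916:Tue 1920:Sun 1924:Fri✓ 1928:Wed 1932:Mon
Friday: 1924 → 1.

1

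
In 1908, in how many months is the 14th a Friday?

2

Check the 14th of each month of 1908: Jan 14: Tue, Feb 14: Fri, Mar 14: Sat, Apr 14: Tue, May 14: Thu, Jun 14: Sun, Jul 14: Tue, Aug 14: Fri, Sep 14: Mon, Oct 14: Wed, Nov 14: Sat, Dec 14: Mon.
Friday occurs in February, August — 2 months.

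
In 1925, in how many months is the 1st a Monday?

1

Check the 1st of each month of 1925: Jan 1: Thu, Feb 1: Sun, Mar 1: Sun, Apr 1: Wed, May 1: Fri, Jun 1: Mon, Jul 1: Wed, Aug 1: Sat, Sep 1: Tue, Oct 1: Thu, Nov 1: Sun, Dec 1: Tue.
Monday occurs in June — 1 month.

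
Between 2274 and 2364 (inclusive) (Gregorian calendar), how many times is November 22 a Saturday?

12

Track November 22's weekday year by year (advancing +1, or +2 across a Feb 29):
  2274: Sun  2275: Mon (+1)  2276: Wed (+2)  2277: Thu (+1)  2278: Fri (+1)
  2279: Sat (+1) ✓  2280: Mon (+2)  2281: Tue (+1)  2282: Wed (+1)  2283: Thu (+1)
  2284: Sat (+2) ✓  2285: Sun (+1)  2286: Mon (+1)  2287: Tue (+1)  … (63 more years) …
  2351: Thu (+1)  2352: Sat (+2) ✓  2353: Sun (+1)  2354: Mon (+1)  2355: Tue (+1)
  2356: Thu (+2)  2357: Fri (+1)  2358: Sat (+1) ✓  2359: Sun (+1)  2360: Tue (+2)
  2361: Wed (+1)  2362: Thu (+1)  2363: Fri (+1)  2364: Sun (+2)
Saturday years: 2279, 2284, 2290, 2302, 2313, 2319, 2324, 2330, 2341, 2347, 2352, 2358 — 12 in total.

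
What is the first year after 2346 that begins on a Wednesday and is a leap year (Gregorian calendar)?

2364

Jan 1 advances by 2 weekdays after a leap year and by 1 after a common year.
2346: Jan 1 is Tuesday.
2347: Wednesday
2348: Thursday (leap)
2349: Saturday
2350: Sunday
2351: Monday
2352: Tuesday (leap)
2353: Thursday
2354: Friday
2355: Saturday
2356: Sunday (leap)
2357: Tuesday
2358: Wednesday
2359: Thursday
2360: Friday (leap)
2361: Sunday
2362: Monday
2363: Tuesday
2364: Wednesday (leap)
2364 begins on a Wednesday and is a leap year.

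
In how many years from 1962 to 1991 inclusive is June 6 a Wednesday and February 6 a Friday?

Check each year's weekday for June 6 and February 6:
  1962: Wed/Tue  1963: Thu/Wed  1964: Sat/Thu  1965: Sun/Sat  1966: Mon/Sun  1967: Tue/Mon  1968: Thu/Tue  1969: Fri/Thu  1970: Sat/Fri  1971: Sun/Sat  1972: Tue/Sun  1973: Wed/Tue  1974: Thu/Wed  1975: Fri/Thu  1976: Sun/Fri  1977: Mon/Sun  1978: Tue/Mon  1979: Wed/Tue  1980: Fri/Wed  1981: Sat/Fri  1982: Sun/Sat  1983: Mon/Sun  1984: Wed/Mon  1985: Thu/Wed  1986: Fri/Thu  1987: Sat/Fri  1988: Mon/Sat  1989: Tue/Mon  1990: Wed/Tue  1991: Thu/Wed
Both conditions hold in: no year — 0.

0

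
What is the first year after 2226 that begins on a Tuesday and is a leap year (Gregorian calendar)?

2228

Jan 1 advances by 2 weekdays after a leap year and by 1 after a common year.
2226: Jan 1 is Sunday.
2227: Monday
2228: Tuesday (leap)
2228 begins on a Tuesday and is a leap year.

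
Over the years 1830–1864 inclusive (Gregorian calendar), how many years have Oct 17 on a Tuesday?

Track Oct 17's weekday year by year (advancing +1, or +2 across a Feb 29):
  1830: Sun  1831: Mon (+1)  1832: Wed (+2)  1833: Thu (+1)  1834: Fri (+1)
  1835: Sat (+1)  1836: Mon (+2)  1837: Tue (+1) ✓  1838: Wed (+1)  1839: Thu (+1)
  1840: Sat (+2)  1841: Sun (+1)  1842: Mon (+1)  1843: Tue (+1) ✓  … (7 more years) …
  1851: Fri (+1)  1852: Sun (+2)  1853: Mon (+1)  1854: Tue (+1) ✓  1855: Wed (+1)
  1856: Fri (+2)  1857: Sat (+1)  1858: Sun (+1)  1859: Mon (+1)  1860: Wed (+2)
  1861: Thu (+1)  1862: Fri (+1)  1863: Sat (+1)  1864: Mon (+2)
Tuesday years: 1837, 1843, 1848, 1854 — 4 in total.

4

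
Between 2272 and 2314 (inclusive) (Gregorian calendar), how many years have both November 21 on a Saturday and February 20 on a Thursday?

2

Check each year's weekday for November 21 and February 20:
  2272: Thu/Tue  2273: Fri/Thu  2274: Sat/Fri  2275: Sun/Sat  2276: Tue/Sun  2277: Wed/Tue  2278: Thu/Wed  2279: Fri/Thu  2280: Sun/Fri  2281: Mon/Sun  2282: Tue/Mon  2283: Wed/Tue  2284: Fri/Wed  2285: Sat/Fri  …(15 more)…  2301: Thu/Wed  2302: Fri/Thu  2303: Sat/Fri  2304: Mon/Sat  2305: Tue/Mon  2306: Wed/Tue  2307: Thu/Wed  2308: Sat/Thu ✓  2309: Sun/Sat  2310: Mon/Sun  2311: Tue/Mon  2312: Thu/Tue  2313: Fri/Thu  2314: Sat/Fri
Both conditions hold in: 2296, 2308 — 2.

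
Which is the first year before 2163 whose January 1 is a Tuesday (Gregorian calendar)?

2160

Jan 1 advances by 2 weekdays after a leap year and by 1 after a common year.
2163: Jan 1 is Saturday.
2162: Friday
2161: Thursday
2160: Tuesday (leap)
2160 begins on a Tuesday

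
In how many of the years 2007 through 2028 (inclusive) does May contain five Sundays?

10

May has 31 days; it has five Sundays when Sunday falls among the first (month-length − 28) days — i.e. when May 1 is one of Sunday/Saturday/Friday.
May 1 by year: 2007:Tue 2008:Thu 2009:Fri✓ 2010:Sat✓ 2011:Sun✓ 2012:Tue 2013:Wed 2014:Thu 2015:Fri✓ 2016:Sun✓ 2017:Mon 2018:Tue 2019:Wed 2020:Fri✓ 2021:Sat✓ 2022:Sun✓ 2023:Mon 2024:Wed 2025:Thu 2026:Fri✓ 2027:Sat✓ 2028:Mon
Years with five Sundays: 2009, 2010, 2011, 2015, 2016, 2020, 2021, 2022, 2026, 2027 → 10.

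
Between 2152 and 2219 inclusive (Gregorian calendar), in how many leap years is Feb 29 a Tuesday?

Leap years in 2152–2219: 16 of them.
Feb 29 weekday advances by 5 (mod 7) from one leap year to the next four years later (or differs when a century non-leap intervenes).
Leap-day weekdays: 2152:Tue✓ 2156:Sun 2160:Fri 2164:Wed 2168:Mon 2172:Sat 2176:Thu 2180:Tue✓ 2184:Sun 2188:Fri 2192:Wed 2196:Mon 2204:Wed 2208:Mon 2212:Sat 2216:Thu
Tuesday: 2152, 2180 → 2.

2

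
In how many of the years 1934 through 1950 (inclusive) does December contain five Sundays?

December has 31 days; it has five Sundays when Sunday falls among the first (month-length − 28) days — i.e. when December 1 is one of Sunday/Saturday/Friday.
December 1 by year: 1934:Sat✓ 1935:Sun✓ 1936:Tue 1937:Wed 1938:Thu 1939:Fri✓ 1940:Sun✓ 1941:Mon 1942:Tue 1943:Wed 1944:Fri✓ 1945:Sat✓ 1946:Sun✓ 1947:Mon 1948:Wed 1949:Thu 1950:Fri✓
Years with five Sundays: 1934, 1935, 1939, 1940, 1944, 1945, 1946, 1950 → 8.

8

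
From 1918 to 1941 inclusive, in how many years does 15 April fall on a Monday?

Track 15 April's weekday year by year (advancing +1, or +2 across a Feb 29):
  1918: Mon ✓  1919: Tue (+1)  1920: Thu (+2)  1921: Fri (+1)  1922: Sat (+1)
  1923: Sun (+1)  1924: Tue (+2)  1925: Wed (+1)  1926: Thu (+1)  1927: Fri (+1)
  1928: Sun (+2)  1929: Mon (+1) ✓  1930: Tue (+1)  1931: Wed (+1)  1932: Fri (+2)
  1933: Sat (+1)  1934: Sun (+1)  1935: Mon (+1) ✓  1936: Wed (+2)  1937: Thu (+1)
  1938: Fri (+1)  1939: Sat (+1)  1940: Mon (+2) ✓  1941: Tue (+1)
Monday years: 1918, 1929, 1935, 1940 — 4 in total.

4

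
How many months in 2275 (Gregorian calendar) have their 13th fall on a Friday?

1

Check the 13th of each month of 2275: Jan 13: Wed, Feb 13: Sat, Mar 13: Sat, Apr 13: Tue, May 13: Thu, Jun 13: Sun, Jul 13: Tue, Aug 13: Fri, Sep 13: Mon, Oct 13: Wed, Nov 13: Sat, Dec 13: Mon.
Friday occurs in August — 1 month.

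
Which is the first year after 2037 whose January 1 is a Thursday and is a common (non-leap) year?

2043

Jan 1 advances by 2 weekdays after a leap year and by 1 after a common year.
2037: Jan 1 is Thursday.
2038: Friday
2039: Saturday
2040: Sunday (leap)
2041: Tuesday
2042: Wednesday
2043: Thursday
2043 begins on a Thursday and is a common year.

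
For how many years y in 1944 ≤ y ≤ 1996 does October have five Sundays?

October has 31 days; it has five Sundays when Sunday falls among the first (month-length − 28) days — i.e. when October 1 is one of Sunday/Saturday/Friday.
October 1 by year: 1944:Sun✓ 1945:Mon 1946:Tue 1947:Wed 1948:Fri✓ 1949:Sat✓ 1950:Sun✓ 1951:Mon 1952:Wed 1953:Thu 1954:Fri✓ 1955:Sat✓ 1956:Mon 1957:Tue 1958:Wed …(23 more)… 1982:Fri✓ 1983:Sat✓ 1984:Mon 1985:Tue 1986:Wed 1987:Thu 1988:Sat✓ 1989:Sun✓ 1990:Mon 1991:Tue 1992:Thu 1993:Fri✓ 1994:Sat✓ 1995:Sun✓ 1996:Tue
Years with five Sundays: 1944, 1948, 1949, 1950, 1954, 1955, 1960, 1961, 1965, 1966, 1967, 1971, 1972, 1976, 1977, 1978, 1982, 1983, 1988, 1989, 1993, 1994, 1995 → 23.

23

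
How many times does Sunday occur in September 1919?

September 1919 has 30 days and begins on Monday.
The first Sunday is September 7.
Sundays fall on 7, 14, 21, 28 — that's 4.

4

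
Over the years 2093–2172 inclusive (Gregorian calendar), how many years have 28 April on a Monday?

11

Track 28 April's weekday year by year (advancing +1, or +2 across a Feb 29):
  2093: Tue  2094: Wed (+1)  2095: Thu (+1)  2096: Sat (+2)  2097: Sun (+1)
  2098: Mon (+1) ✓  2099: Tue (+1)  2100: Wed (+1)  2101: Thu (+1)  2102: Fri (+1)
  2103: Sat (+1)  2104: Mon (+2) ✓  2105: Tue (+1)  2106: Wed (+1)  … (52 more years) …
  2159: Sat (+1)  2160: Mon (+2) ✓  2161: Tue (+1)  2162: Wed (+1)  2163: Thu (+1)
  2164: Sat (+2)  2165: Sun (+1)  2166: Mon (+1) ✓  2167: Tue (+1)  2168: Thu (+2)
  2169: Fri (+1)  2170: Sat (+1)  2171: Sun (+1)  2172: Tue (+2)
Monday years: 2098, 2104, 2110, 2121, 2127, 2132, 2138, 2149, 2155, 2160, 2166 — 11 in total.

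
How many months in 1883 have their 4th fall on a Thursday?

2

Check the 4th of each month of 1883: Jan 4: Thu, Feb 4: Sun, Mar 4: Sun, Apr 4: Wed, May 4: Fri, Jun 4: Mon, Jul 4: Wed, Aug 4: Sat, Sep 4: Tue, Oct 4: Thu, Nov 4: Sun, Dec 4: Tue.
Thursday occurs in January, October — 2 months.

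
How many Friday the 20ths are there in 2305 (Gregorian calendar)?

Check the 20th of each month of 2305: Jan 20: Fri, Feb 20: Mon, Mar 20: Mon, Apr 20: Thu, May 20: Sat, Jun 20: Tue, Jul 20: Thu, Aug 20: Sun, Sep 20: Wed, Oct 20: Fri, Nov 20: Mon, Dec 20: Wed.
Friday occurs in January, October — 2 months.

2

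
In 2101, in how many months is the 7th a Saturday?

1

Check the 7th of each month of 2101: Jan 7: Fri, Feb 7: Mon, Mar 7: Mon, Apr 7: Thu, May 7: Sat, Jun 7: Tue, Jul 7: Thu, Aug 7: Sun, Sep 7: Wed, Oct 7: Fri, Nov 7: Mon, Dec 7: Wed.
Saturday occurs in May — 1 month.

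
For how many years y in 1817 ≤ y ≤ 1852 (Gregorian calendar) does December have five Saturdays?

December has 31 days; it has five Saturdays when Saturday falls among the first (month-length − 28) days — i.e. when December 1 is one of Saturday/Friday/Thursday.
December 1 by year: 1817:Mon 1818:Tue 1819:Wed 1820:Fri✓ 1821:Sat✓ 1822:Sun 1823:Mon 1824:Wed 1825:Thu✓ 1826:Fri✓ 1827:Sat✓ 1828:Mon 1829:Tue 1830:Wed 1831:Thu✓ …(6 more)… 1838:Sat✓ 1839:Sun 1840:Tue 1841:Wed 1842:Thu✓ 1843:Fri✓ 1844:Sun 1845:Mon 1846:Tue 1847:Wed 1848:Fri✓ 1849:Sat✓ 1850:Sun 1851:Mon 1852:Wed
Years with five Saturdays: 1820, 1821, 1825, 1826, 1827, 1831, 1832, 1836, 1837, 1838, 1842, 1843, 1848, 1849 → 14.

14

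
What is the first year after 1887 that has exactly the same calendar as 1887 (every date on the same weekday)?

Two years share a calendar iff Jan 1 falls on the same weekday and both are leap or both are common. 1887: Jan 1 is Saturday, common year.
1888: Jan 1 Sunday, leap
1889: Jan 1 Tuesday, common
1890: Jan 1 Wednesday, common
1891: Jan 1 Thursday, common
1892: Jan 1 Friday, leap
1893: Jan 1 Sunday, common
1894: Jan 1 Monday, common
1895: Jan 1 Tuesday, common
1896: Jan 1 Wednesday, leap
1897: Jan 1 Friday, common
1898: Jan 1 Saturday, common
1898 matches on both conditions.

1898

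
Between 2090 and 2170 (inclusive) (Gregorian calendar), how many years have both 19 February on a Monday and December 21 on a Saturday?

Check each year's weekday for 19 February and December 21:
  2090: Sun/Thu  2091: Mon/Fri  2092: Tue/Sun  2093: Thu/Mon  2094: Fri/Tue  2095: Sat/Wed  2096: Sun/Fri  2097: Tue/Sat  2098: Wed/Sun  2099: Thu/Mon  2100: Fri/Tue  2101: Sat/Wed  2102: Sun/Thu  2103: Mon/Fri  …(53 more)…  2157: Sat/Wed  2158: Sun/Thu  2159: Mon/Fri  2160: Tue/Sun  2161: Thu/Mon  2162: Fri/Tue  2163: Sat/Wed  2164: Sun/Fri  2165: Tue/Sat  2166: Wed/Sun  2167: Thu/Mon  2168: Fri/Wed  2169: Sun/Thu  2170: Mon/Fri
Both conditions hold in: 2120, 2148 — 2.

2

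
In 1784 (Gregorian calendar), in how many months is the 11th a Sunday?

3

Check the 11th of each month of 1784: Jan 11: Sun, Feb 11: Wed, Mar 11: Thu, Apr 11: Sun, May 11: Tue, Jun 11: Fri, Jul 11: Sun, Aug 11: Wed, Sep 11: Sat, Oct 11: Mon, Nov 11: Thu, Dec 11: Sat.
Sunday occurs in January, April, July — 3 months.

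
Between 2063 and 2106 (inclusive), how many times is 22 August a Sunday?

7

Track 22 August's weekday year by year (advancing +1, or +2 across a Feb 29):
  2063: Wed  2064: Fri (+2)  2065: Sat (+1)  2066: Sun (+1) ✓  2067: Mon (+1)
  2068: Wed (+2)  2069: Thu (+1)  2070: Fri (+1)  2071: Sat (+1)  2072: Mon (+2)
  2073: Tue (+1)  2074: Wed (+1)  2075: Thu (+1)  2076: Sat (+2)  … (16 more years) …
  2093: Sat (+1)  2094: Sun (+1) ✓  2095: Mon (+1)  2096: Wed (+2)  2097: Thu (+1)
  2098: Fri (+1)  2099: Sat (+1)  2100: Sun (+1) ✓  2101: Mon (+1)  2102: Tue (+1)
  2103: Wed (+1)  2104: Fri (+2)  2105: Sat (+1)  2106: Sun (+1) ✓
Sunday years: 2066, 2077, 2083, 2088, 2094, 2100, 2106 — 7 in total.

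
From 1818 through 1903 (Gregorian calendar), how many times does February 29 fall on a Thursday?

2

Leap years in 1818–1903: 20 of them.
Feb 29 weekday advances by 5 (mod 7) from one leap year to the next four years later (or differs when a century non-leap intervenes).
Leap-day weekdays: 1820:Tue 1824:Sun 1828:Fri 1832:Wed 1836:Mon 1840:Sat 1844:Thu✓ 1848:Tue 1852:Sun 1856:Fri 1860:Wed 1864:Mon 1868:Sat 1872:Thu✓ 1876:Tue 1880:Sun 1884:Fri 1888:Wed 1892:Mon 1896:Sat
Thursday: 1844, 1872 → 2.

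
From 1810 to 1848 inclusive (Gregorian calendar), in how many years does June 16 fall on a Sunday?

6

Track June 16's weekday year by year (advancing +1, or +2 across a Feb 29):
  1810: Sat  1811: Sun (+1) ✓  1812: Tue (+2)  1813: Wed (+1)  1814: Thu (+1)
  1815: Fri (+1)  1816: Sun (+2) ✓  1817: Mon (+1)  1818: Tue (+1)  1819: Wed (+1)
  1820: Fri (+2)  1821: Sat (+1)  1822: Sun (+1) ✓  1823: Mon (+1)  … (11 more years) …
  1835: Tue (+1)  1836: Thu (+2)  1837: Fri (+1)  1838: Sat (+1)  1839: Sun (+1) ✓
  1840: Tue (+2)  1841: Wed (+1)  1842: Thu (+1)  1843: Fri (+1)  1844: Sun (+2) ✓
  1845: Mon (+1)  1846: Tue (+1)  1847: Wed (+1)  1848: Fri (+2)
Sunday years: 1811, 1816, 1822, 1833, 1839, 1844 — 6 in total.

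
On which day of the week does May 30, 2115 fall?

January 1, 2115 is a Tuesday.
May 30 is day 150 of the year, i.e. 149 days after Jan 1.
149 mod 7 = 2, so advance 2 weekdays from Tuesday: Thursday.

Thursday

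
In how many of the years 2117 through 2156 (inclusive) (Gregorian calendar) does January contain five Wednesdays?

January has 31 days; it has five Wednesdays when Wednesday falls among the first (month-length − 28) days — i.e. when January 1 is one of Wednesday/Tuesday/Monday.
January 1 by year: 2117:Fri 2118:Sat 2119:Sun 2120:Mon✓ 2121:Wed✓ 2122:Thu 2123:Fri 2124:Sat 2125:Mon✓ 2126:Tue✓ 2127:Wed✓ 2128:Thu 2129:Sat 2130:Sun 2131:Mon✓ …(10 more)… 2142:Mon✓ 2143:Tue✓ 2144:Wed✓ 2145:Fri 2146:Sat 2147:Sun 2148:Mon✓ 2149:Wed✓ 2150:Thu 2151:Fri 2152:Sat 2153:Mon✓ 2154:Tue✓ 2155:Wed✓ 2156:Thu
Years with five Wednesdays: 2120, 2121, 2125, 2126, 2127, 2131, 2132, 2137, 2138, 2142, 2143, 2144, 2148, 2149, 2153, 2154, 2155 → 17.

17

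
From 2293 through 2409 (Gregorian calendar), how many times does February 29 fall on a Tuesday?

Leap years in 2293–2409: 28 of them.
Feb 29 weekday advances by 5 (mod 7) from one leap year to the next four years later (or differs when a century non-leap intervenes).
Leap-day weekdays: 2296:Sat 2304:Mon 2308:Sat 2312:Thu 2316:Tue✓ 2320:Sun 2324:Fri 2328:Wed 2332:Mon 2336:Sat 2340:Thu 2344:Tue✓ 2348:Sun 2352:Fri 2356:Wed 2360:Mon 2364:Sat 2368:Thu 2372:Tue✓ 2376:Sun 2380:Fri 2384:Wed 2388:Mon 2392:Sat 2396:Thu 2400:Tue✓ 2404:Sun 2408:Fri
Tuesday: 2316, 2344, 2372, 2400 → 4.

4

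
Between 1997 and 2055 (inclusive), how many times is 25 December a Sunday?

Track 25 December's weekday year by year (advancing +1, or +2 across a Feb 29):
  1997: Thu  1998: Fri (+1)  1999: Sat (+1)  2000: Mon (+2)  2001: Tue (+1)
  2002: Wed (+1)  2003: Thu (+1)  2004: Sat (+2)  2005: Sun (+1) ✓  2006: Mon (+1)
  2007: Tue (+1)  2008: Thu (+2)  2009: Fri (+1)  2010: Sat (+1)  … (31 more years) …
  2042: Thu (+1)  2043: Fri (+1)  2044: Sun (+2) ✓  2045: Mon (+1)  2046: Tue (+1)
  2047: Wed (+1)  2048: Fri (+2)  2049: Sat (+1)  2050: Sun (+1) ✓  2051: Mon (+1)
  2052: Wed (+2)  2053: Thu (+1)  2054: Fri (+1)  2055: Sat (+1)
Sunday years: 2005, 2011, 2016, 2022, 2033, 2039, 2044, 2050 — 8 in total.

8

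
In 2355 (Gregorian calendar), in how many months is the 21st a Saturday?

Check the 21st of each month of 2355: Jan 21: Fri, Feb 21: Mon, Mar 21: Mon, Apr 21: Thu, May 21: Sat, Jun 21: Tue, Jul 21: Thu, Aug 21: Sun, Sep 21: Wed, Oct 21: Fri, Nov 21: Mon, Dec 21: Wed.
Saturday occurs in May — 1 month.

1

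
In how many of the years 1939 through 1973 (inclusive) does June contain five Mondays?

10

June has 30 days; it has five Mondays when Monday falls among the first (month-length − 28) days — i.e. when June 1 is one of Monday/Sunday.
June 1 by year: 1939:Thu 1940:Sat 1941:Sun✓ 1942:Mon✓ 1943:Tue 1944:Thu 1945:Fri 1946:Sat 1947:Sun✓ 1948:Tue 1949:Wed 1950:Thu 1951:Fri 1952:Sun✓ 1953:Mon✓ …(5 more)… 1959:Mon✓ 1960:Wed 1961:Thu 1962:Fri 1963:Sat 1964:Mon✓ 1965:Tue 1966:Wed 1967:Thu 1968:Sat 1969:Sun✓ 1970:Mon✓ 1971:Tue 1972:Thu 1973:Fri
Years with five Mondays: 1941, 1942, 1947, 1952, 1953, 1958, 1959, 1964, 1969, 1970 → 10.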